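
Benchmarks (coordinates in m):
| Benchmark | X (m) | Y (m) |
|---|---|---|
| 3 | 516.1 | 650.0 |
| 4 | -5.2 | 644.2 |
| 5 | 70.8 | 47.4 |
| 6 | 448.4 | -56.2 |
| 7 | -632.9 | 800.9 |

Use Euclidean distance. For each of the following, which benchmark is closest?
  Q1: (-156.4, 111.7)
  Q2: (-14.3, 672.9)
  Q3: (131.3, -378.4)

Q1 at (-156.4, 111.7):
  3: √((672.5)² + (538.3)²) = √(452256.250 + 289766.890) = 861.4 m
  4: √((151.2)² + (532.5)²) = √(22861.440 + 283556.250) = 553.6 m
  5: √((227.2)² + (-64.3)²) = √(51619.840 + 4134.490) = 236.1 m
  6: √((604.8)² + (-167.9)²) = √(365783.040 + 28190.410) = 627.7 m
  7: √((-476.5)² + (689.2)²) = √(227052.250 + 474996.640) = 837.9 m
  → nearest: 5 (236.1 m)
Q2 at (-14.3, 672.9):
  3: √((530.4)² + (-22.9)²) = √(281324.160 + 524.410) = 530.9 m
  4: √((9.1)² + (-28.7)²) = √(82.810 + 823.690) = 30.1 m
  5: √((85.1)² + (-625.5)²) = √(7242.010 + 391250.250) = 631.3 m
  6: √((462.7)² + (-729.1)²) = √(214091.290 + 531586.810) = 863.5 m
  7: √((-618.6)² + (128.0)²) = √(382665.960 + 16384.000) = 631.7 m
  → nearest: 4 (30.1 m)
Q3 at (131.3, -378.4):
  3: √((384.8)² + (1028.4)²) = √(148071.040 + 1057606.560) = 1098.0 m
  4: √((-136.5)² + (1022.6)²) = √(18632.250 + 1045710.760) = 1031.7 m
  5: √((-60.5)² + (425.8)²) = √(3660.250 + 181305.640) = 430.1 m
  6: √((317.1)² + (322.2)²) = √(100552.410 + 103812.840) = 452.1 m
  7: √((-764.2)² + (1179.3)²) = √(584001.640 + 1390748.490) = 1405.3 m
  → nearest: 5 (430.1 m)

Q1→5; Q2→4; Q3→5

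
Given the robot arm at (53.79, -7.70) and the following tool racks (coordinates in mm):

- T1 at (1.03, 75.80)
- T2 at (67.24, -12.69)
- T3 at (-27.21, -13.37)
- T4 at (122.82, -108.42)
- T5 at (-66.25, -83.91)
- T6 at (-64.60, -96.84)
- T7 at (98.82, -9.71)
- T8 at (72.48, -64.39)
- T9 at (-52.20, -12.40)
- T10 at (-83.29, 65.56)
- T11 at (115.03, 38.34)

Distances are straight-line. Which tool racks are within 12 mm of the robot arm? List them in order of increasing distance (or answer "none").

none

Distances from (53.79, -7.70):
T1: 98.77 mm
T2: 14.35 mm
T3: 81.20 mm
T4: 122.11 mm
T5: 142.19 mm
T6: 148.20 mm
T7: 45.07 mm
T8: 59.69 mm
T9: 106.09 mm
T10: 155.43 mm
T11: 76.62 mm
Threshold 12 mm: none within range.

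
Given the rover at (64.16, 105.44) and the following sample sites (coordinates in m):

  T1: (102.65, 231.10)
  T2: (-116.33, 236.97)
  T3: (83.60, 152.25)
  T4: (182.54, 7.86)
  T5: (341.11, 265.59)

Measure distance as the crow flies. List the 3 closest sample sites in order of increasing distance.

T3, T1, T4

Distances from (64.16, 105.44):
T1: √((38.49)² + (125.66)²) = √(1481.4801 + 15790.4356) = 131.42 m
T2: √((-180.49)² + (131.53)²) = √(32576.6401 + 17300.1409) = 223.33 m
T3: √((19.44)² + (46.81)²) = √(377.9136 + 2191.1761) = 50.69 m
T4: √((118.38)² + (-97.58)²) = √(14013.8244 + 9521.8564) = 153.41 m
T5: √((276.95)² + (160.15)²) = √(76701.3025 + 25648.0225) = 319.92 m
Sorted: T3 (50.69 m) < T1 (131.42 m) < T4 (153.41 m) < T2 (223.33 m) < T5 (319.92 m)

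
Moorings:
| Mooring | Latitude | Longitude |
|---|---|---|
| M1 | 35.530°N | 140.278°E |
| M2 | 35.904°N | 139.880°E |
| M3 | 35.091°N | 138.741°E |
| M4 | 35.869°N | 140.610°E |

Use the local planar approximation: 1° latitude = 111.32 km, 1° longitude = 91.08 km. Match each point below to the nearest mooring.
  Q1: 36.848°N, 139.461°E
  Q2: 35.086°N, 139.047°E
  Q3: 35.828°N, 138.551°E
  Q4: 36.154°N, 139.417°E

Q1→M2; Q2→M3; Q3→M3; Q4→M2

Q1 at 36.848°N, 139.461°E:
  M1: 164.511 km
  M2: 111.801 km
  M3: 206.290 km
  M4: 151.093 km
  → nearest: M2 (111.801 km)
Q2 at 35.086°N, 139.047°E:
  M1: 122.530 km
  M2: 118.525 km
  M3: 27.876 km
  M4: 166.923 km
  → nearest: M3 (27.876 km)
Q3 at 35.828°N, 138.551°E:
  M1: 160.755 km
  M2: 121.341 km
  M3: 83.848 km
  M4: 187.589 km
  → nearest: M3 (83.848 km)
Q4 at 36.154°N, 139.417°E:
  M1: 104.761 km
  M2: 50.525 km
  M3: 133.393 km
  M4: 113.195 km
  → nearest: M2 (50.525 km)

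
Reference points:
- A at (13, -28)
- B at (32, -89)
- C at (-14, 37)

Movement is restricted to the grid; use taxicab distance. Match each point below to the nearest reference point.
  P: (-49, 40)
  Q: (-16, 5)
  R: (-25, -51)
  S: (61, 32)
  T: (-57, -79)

P at (-49, 40):
  A: 130
  B: 210
  C: 38
  → nearest: C (38)
Q at (-16, 5):
  A: 62
  B: 142
  C: 34
  → nearest: C (34)
R at (-25, -51):
  A: 61
  B: 95
  C: 99
  → nearest: A (61)
S at (61, 32):
  A: 108
  B: 150
  C: 80
  → nearest: C (80)
T at (-57, -79):
  A: 121
  B: 99
  C: 159
  → nearest: B (99)

P→C; Q→C; R→A; S→C; T→B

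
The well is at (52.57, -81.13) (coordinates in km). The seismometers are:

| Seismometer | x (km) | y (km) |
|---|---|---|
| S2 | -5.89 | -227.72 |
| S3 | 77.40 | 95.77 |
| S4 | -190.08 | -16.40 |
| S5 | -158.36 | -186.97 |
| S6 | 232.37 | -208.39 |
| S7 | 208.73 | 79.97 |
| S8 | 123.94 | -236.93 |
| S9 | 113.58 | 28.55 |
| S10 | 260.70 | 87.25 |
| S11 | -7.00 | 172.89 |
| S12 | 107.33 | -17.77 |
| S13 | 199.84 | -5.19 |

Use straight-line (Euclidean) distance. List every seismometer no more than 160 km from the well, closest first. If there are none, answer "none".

Distances from (52.57, -81.13):
S2: 157.82 km
S3: 178.63 km
S4: 251.14 km
S5: 235.99 km
S6: 220.28 km
S7: 224.36 km
S8: 171.37 km
S9: 125.51 km
S10: 267.71 km
S11: 260.91 km
S12: 83.74 km
S13: 165.70 km
Threshold 160 km: S12 (83.74 km), S9 (125.51 km), S2 (157.82 km) are within range.

S12, S9, S2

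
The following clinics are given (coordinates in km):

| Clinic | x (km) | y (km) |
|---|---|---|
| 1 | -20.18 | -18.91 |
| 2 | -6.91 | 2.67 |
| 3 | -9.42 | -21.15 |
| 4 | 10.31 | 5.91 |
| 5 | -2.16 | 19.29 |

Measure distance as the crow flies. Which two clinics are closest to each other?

1 and 3

Pairwise distances:
1–3: √((10.76)² + (-2.24)²) = √(115.7776 + 5.0176) = 10.99 km
2–5: √((4.75)² + (16.62)²) = √(22.5625 + 276.2244) = 17.29 km
2–4: √((17.22)² + (3.24)²) = √(296.5284 + 10.4976) = 17.52 km
4–5: √((-12.47)² + (13.38)²) = √(155.5009 + 179.0244) = 18.29 km
2–3: √((-2.51)² + (-23.82)²) = √(6.3001 + 567.3924) = 23.95 km
1–2: √((13.27)² + (21.58)²) = √(176.0929 + 465.6964) = 25.33 km
3–4: √((19.73)² + (27.06)²) = √(389.2729 + 732.2436) = 33.49 km
1–4: √((30.49)² + (24.82)²) = √(929.6401 + 616.0324) = 39.32 km
3–5: √((7.26)² + (40.44)²) = √(52.7076 + 1635.3936) = 41.09 km
1–5: √((18.02)² + (38.20)²) = √(324.7204 + 1459.2400) = 42.24 km
Closest pair: 1–3 at 10.99 km.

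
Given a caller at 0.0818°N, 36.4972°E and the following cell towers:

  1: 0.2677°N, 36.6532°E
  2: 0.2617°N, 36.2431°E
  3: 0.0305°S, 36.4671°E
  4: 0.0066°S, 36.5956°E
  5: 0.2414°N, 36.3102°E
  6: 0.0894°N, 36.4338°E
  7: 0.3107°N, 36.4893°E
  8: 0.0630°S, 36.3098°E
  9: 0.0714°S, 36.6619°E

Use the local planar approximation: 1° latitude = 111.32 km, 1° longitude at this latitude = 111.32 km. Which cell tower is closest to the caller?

6

Distances from 0.0818°N, 36.4972°E:
1: 27.0154 km
2: 34.6581 km
3: 12.9425 km
4: 14.7250 km
5: 27.3678 km
6: 7.1082 km
7: 25.4963 km
8: 26.3633 km
9: 25.0399 km
Minimum: 6 at 7.1082 km.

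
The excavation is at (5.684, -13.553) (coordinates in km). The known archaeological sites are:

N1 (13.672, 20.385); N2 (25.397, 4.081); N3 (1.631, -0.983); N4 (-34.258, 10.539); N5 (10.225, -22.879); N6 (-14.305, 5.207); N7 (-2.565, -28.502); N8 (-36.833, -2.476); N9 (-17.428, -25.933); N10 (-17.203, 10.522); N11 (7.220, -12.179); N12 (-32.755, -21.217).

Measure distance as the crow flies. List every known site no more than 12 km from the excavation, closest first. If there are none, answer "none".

Distances from (5.684, -13.553):
N1: √((7.988)² + (33.938)²) = √(63.80814 + 1151.78784) = 34.865 km
N2: √((19.713)² + (17.634)²) = √(388.60237 + 310.95796) = 26.449 km
N3: √((-4.053)² + (12.570)²) = √(16.42681 + 158.00490) = 13.207 km
N4: √((-39.942)² + (24.092)²) = √(1595.36336 + 580.42446) = 46.645 km
N5: √((4.541)² + (-9.326)²) = √(20.62068 + 86.97428) = 10.373 km
N6: √((-19.989)² + (18.760)²) = √(399.56012 + 351.93760) = 27.413 km
N7: √((-8.249)² + (-14.949)²) = √(68.04600 + 223.47260) = 17.074 km
N8: √((-42.517)² + (11.077)²) = √(1807.69529 + 122.69993) = 43.936 km
N9: √((-23.112)² + (-12.380)²) = √(534.16454 + 153.26440) = 26.219 km
N10: √((-22.887)² + (24.075)²) = √(523.81477 + 579.60563) = 33.218 km
N11: √((1.536)² + (1.374)²) = √(2.35930 + 1.88788) = 2.061 km
N12: √((-38.439)² + (-7.664)²) = √(1477.55672 + 58.73690) = 39.196 km
Threshold 12 km: N11 (2.061 km), N5 (10.373 km) are within range.

N11, N5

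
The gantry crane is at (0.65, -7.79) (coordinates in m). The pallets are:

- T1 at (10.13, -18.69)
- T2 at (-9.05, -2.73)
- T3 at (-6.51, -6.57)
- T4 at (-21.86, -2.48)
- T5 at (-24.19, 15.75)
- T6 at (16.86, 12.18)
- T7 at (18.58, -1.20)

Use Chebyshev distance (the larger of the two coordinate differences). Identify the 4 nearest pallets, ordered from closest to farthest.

Distances from (0.65, -7.79):
T1: max(|9.48|, |-10.90|) = 10.90 m
T2: max(|-9.70|, |5.06|) = 9.70 m
T3: max(|-7.16|, |1.22|) = 7.16 m
T4: max(|-22.51|, |5.31|) = 22.51 m
T5: max(|-24.84|, |23.54|) = 24.84 m
T6: max(|16.21|, |19.97|) = 19.97 m
T7: max(|17.93|, |6.59|) = 17.93 m
Sorted: T3 (7.16 m) < T2 (9.70 m) < T1 (10.90 m) < T7 (17.93 m) < T6 (19.97 m) < T4 (22.51 m) < …

T3, T2, T1, T7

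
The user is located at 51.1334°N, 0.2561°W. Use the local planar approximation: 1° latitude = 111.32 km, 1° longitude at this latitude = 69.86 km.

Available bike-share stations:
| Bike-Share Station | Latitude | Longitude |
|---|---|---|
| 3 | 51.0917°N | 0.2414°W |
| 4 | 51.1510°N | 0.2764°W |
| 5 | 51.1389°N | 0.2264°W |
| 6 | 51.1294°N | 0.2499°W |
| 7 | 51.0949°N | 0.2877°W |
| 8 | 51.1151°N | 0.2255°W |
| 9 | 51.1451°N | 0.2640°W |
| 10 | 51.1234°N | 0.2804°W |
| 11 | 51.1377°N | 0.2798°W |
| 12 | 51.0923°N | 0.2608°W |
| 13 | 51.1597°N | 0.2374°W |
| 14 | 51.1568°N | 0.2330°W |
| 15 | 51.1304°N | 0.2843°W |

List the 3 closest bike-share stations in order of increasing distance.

Distances from 51.1334°N, 0.2561°W:
3: √((-0.0417·111.32)² + (0.0147·69.86)²) = √(21.548572 + 1.054610) = 4.7543 km
4: √((0.0176·111.32)² + (-0.0203·69.86)²) = √(3.838590 + 2.011172) = 2.4186 km
5: √((0.0055·111.32)² + (0.0297·69.86)²) = √(0.374862 + 4.304969) = 2.1633 km
6: √((-0.0040·111.32)² + (0.0062·69.86)²) = √(0.198274 + 0.187603) = 0.6212 km
7: √((-0.0385·111.32)² + (-0.0316·69.86)²) = √(18.368253 + 4.873392) = 4.8210 km
8: √((-0.0183·111.32)² + (0.0306·69.86)²) = √(4.150005 + 4.569830) = 2.9529 km
9: √((0.0117·111.32)² + (-0.0079·69.86)²) = √(1.696360 + 0.304587) = 1.4145 km
10: √((-0.0100·111.32)² + (-0.0243·69.86)²) = √(1.239214 + 2.881839) = 2.0300 km
11: √((0.0043·111.32)² + (-0.0237·69.86)²) = √(0.229131 + 2.741283) = 1.7235 km
12: √((-0.0411·111.32)² + (-0.0047·69.86)²) = √(20.932931 + 0.107808) = 4.5870 km
13: √((0.0263·111.32)² + (0.0187·69.86)²) = √(8.571521 + 1.706634) = 3.2060 km
14: √((0.0234·111.32)² + (0.0231·69.86)²) = √(6.785441 + 2.604241) = 3.0643 km
15: √((-0.0030·111.32)² + (-0.0282·69.86)²) = √(0.111529 + 3.881105) = 1.9982 km
Sorted: 6 (0.6212 km) < 9 (1.4145 km) < 11 (1.7235 km) < 15 (1.9982 km) < 10 (2.0300 km) < …

6, 9, 11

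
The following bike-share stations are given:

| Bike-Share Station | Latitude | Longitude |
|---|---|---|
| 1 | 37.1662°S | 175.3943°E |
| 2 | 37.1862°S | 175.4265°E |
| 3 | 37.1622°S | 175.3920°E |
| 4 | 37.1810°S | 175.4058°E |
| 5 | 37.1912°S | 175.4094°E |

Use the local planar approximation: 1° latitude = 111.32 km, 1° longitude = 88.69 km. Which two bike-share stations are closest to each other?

1 and 3

Pairwise distances:
1–2: 3.6211 km
1–3: 0.4898 km
1–4: 1.9377 km
1–5: 3.0885 km
2–3: 4.0621 km
2–4: 1.9250 km
2–5: 1.6155 km
3–4: 2.4244 km
3–5: 3.5782 km
4–5: 1.1795 km
Closest pair: 1–3 at 0.4898 km.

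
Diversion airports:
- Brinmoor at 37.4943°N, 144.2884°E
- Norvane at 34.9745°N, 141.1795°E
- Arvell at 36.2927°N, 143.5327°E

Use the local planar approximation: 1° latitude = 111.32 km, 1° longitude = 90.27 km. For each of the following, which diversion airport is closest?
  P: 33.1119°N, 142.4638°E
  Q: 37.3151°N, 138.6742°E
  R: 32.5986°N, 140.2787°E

P→Norvane; Q→Norvane; R→Norvane

P at 33.1119°N, 142.4638°E:
  Brinmoor: √((4.3824·111.32)² + (1.8246·90.27)²) = √(237996.420439 + 27128.277919) = 514.9026 km
  Norvane: √((1.8626·111.32)² + (-1.2843·90.27)²) = √(42991.796419 + 13440.636940) = 237.5551 km
  Arvell: √((3.1808·111.32)² + (1.0689·90.27)²) = √(125377.359957 + 9310.243487) = 366.9981 km
  → nearest: Norvane (237.5551 km)
Q at 37.3151°N, 138.6742°E:
  Brinmoor: √((0.1792·111.32)² + (5.6142·90.27)²) = √(397.944408 + 256839.990180) = 507.1863 km
  Norvane: √((-2.3406·111.32)² + (2.5053·90.27)²) = √(67889.216522 + 51145.374353) = 345.0139 km
  Arvell: √((-1.0224·111.32)² + (4.8585·90.27)²) = √(12953.528261 + 192349.605112) = 453.1039 km
  → nearest: Norvane (345.0139 km)
R at 32.5986°N, 140.2787°E:
  Brinmoor: √((4.8957·111.32)² + (4.0097·90.27)²) = √(297013.363274 + 131011.870126) = 654.2364 km
  Norvane: √((2.3759·111.32)² + (0.9008·90.27)²) = √(69952.414671 + 6612.164353) = 276.7031 km
  Arvell: √((3.6941·111.32)² + (3.2540·90.27)²) = √(169107.819889 + 86282.353380) = 505.3614 km
  → nearest: Norvane (276.7031 km)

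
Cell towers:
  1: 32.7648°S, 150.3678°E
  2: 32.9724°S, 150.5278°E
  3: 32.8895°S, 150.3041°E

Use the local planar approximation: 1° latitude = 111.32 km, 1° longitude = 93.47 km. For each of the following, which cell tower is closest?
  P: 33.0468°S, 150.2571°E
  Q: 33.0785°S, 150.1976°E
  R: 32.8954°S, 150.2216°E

P at 33.0468°S, 150.2571°E:
  1: 33.0535 km
  2: 26.6234 km
  3: 18.0533 km
  → nearest: 3 (18.0533 km)
Q at 33.0785°S, 150.1976°E:
  1: 38.3740 km
  2: 33.0466 km
  3: 23.2756 km
  → nearest: 3 (23.2756 km)
R at 32.8954°S, 150.2216°E:
  1: 19.9526 km
  2: 29.8765 km
  3: 7.7392 km
  → nearest: 3 (7.7392 km)

P→3; Q→3; R→3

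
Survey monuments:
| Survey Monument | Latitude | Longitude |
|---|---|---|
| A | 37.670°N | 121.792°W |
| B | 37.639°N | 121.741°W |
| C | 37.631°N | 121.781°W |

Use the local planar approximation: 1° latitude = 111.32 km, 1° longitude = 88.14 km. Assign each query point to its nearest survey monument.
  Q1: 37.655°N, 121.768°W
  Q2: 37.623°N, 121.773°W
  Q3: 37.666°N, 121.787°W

Q1 at 37.655°N, 121.768°W:
  A: √((0.015·111.32)² + (-0.024·88.14)²) = √(2.78823 + 4.47475) = 2.695 km
  B: √((-0.016·111.32)² + (0.027·88.14)²) = √(3.17239 + 5.66335) = 2.972 km
  C: √((-0.024·111.32)² + (-0.013·88.14)²) = √(7.13787 + 1.31290) = 2.907 km
  → nearest: A (2.695 km)
Q2 at 37.623°N, 121.773°W:
  A: √((0.047·111.32)² + (-0.019·88.14)²) = √(27.37424 + 2.80449) = 5.494 km
  B: √((0.016·111.32)² + (0.032·88.14)²) = √(3.17239 + 7.95511) = 3.336 km
  C: √((0.008·111.32)² + (-0.008·88.14)²) = √(0.79310 + 0.49719) = 1.136 km
  → nearest: C (1.136 km)
Q3 at 37.666°N, 121.787°W:
  A: √((0.004·111.32)² + (-0.005·88.14)²) = √(0.19827 + 0.19422) = 0.626 km
  B: √((-0.027·111.32)² + (0.046·88.14)²) = √(9.03387 + 16.43848) = 5.047 km
  C: √((-0.035·111.32)² + (0.006·88.14)²) = √(15.18037 + 0.27967) = 3.932 km
  → nearest: A (0.626 km)

Q1→A; Q2→C; Q3→A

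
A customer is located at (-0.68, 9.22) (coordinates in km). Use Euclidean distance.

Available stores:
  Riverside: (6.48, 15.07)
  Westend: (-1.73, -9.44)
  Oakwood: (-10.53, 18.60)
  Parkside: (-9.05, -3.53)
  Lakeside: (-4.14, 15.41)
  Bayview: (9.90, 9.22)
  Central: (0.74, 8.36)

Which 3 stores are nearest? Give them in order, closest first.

Central, Lakeside, Riverside

Distances from (-0.68, 9.22):
Riverside: √((7.16)² + (5.85)²) = √(51.2656 + 34.2225) = 9.25 km
Westend: √((-1.05)² + (-18.66)²) = √(1.1025 + 348.1956) = 18.69 km
Oakwood: √((-9.85)² + (9.38)²) = √(97.0225 + 87.9844) = 13.60 km
Parkside: √((-8.37)² + (-12.75)²) = √(70.0569 + 162.5625) = 15.25 km
Lakeside: √((-3.46)² + (6.19)²) = √(11.9716 + 38.3161) = 7.09 km
Bayview: √((10.58)² + (0.00)²) = √(111.9364 + 0.0000) = 10.58 km
Central: √((1.42)² + (-0.86)²) = √(2.0164 + 0.7396) = 1.66 km
Sorted: Central (1.66 km) < Lakeside (7.09 km) < Riverside (9.25 km) < Bayview (10.58 km) < Oakwood (13.60 km) < …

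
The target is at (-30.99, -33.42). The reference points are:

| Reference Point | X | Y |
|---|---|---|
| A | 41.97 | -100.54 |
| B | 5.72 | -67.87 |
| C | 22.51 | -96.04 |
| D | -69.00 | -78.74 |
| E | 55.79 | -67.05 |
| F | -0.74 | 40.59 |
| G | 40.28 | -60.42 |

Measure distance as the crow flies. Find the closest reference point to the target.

Distances from (-30.99, -33.42):
A: 99.14
B: 50.34
C: 82.36
D: 59.15
E: 93.07
F: 79.95
G: 76.21
Minimum: B at 50.34.

B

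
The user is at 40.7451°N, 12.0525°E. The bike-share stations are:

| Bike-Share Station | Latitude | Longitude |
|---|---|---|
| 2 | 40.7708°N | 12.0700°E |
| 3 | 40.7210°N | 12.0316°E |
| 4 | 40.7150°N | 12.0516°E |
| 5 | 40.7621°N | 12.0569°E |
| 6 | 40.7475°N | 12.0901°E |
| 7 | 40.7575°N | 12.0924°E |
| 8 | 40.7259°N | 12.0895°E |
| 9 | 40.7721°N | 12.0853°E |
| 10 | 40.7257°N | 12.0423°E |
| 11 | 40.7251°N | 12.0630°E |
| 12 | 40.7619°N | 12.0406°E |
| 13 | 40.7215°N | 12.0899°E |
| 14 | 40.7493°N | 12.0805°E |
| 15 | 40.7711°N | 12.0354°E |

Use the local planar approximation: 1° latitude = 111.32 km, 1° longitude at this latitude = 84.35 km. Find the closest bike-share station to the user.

5

Distances from 40.7451°N, 12.0525°E:
2: √((0.0257·111.32)² + (0.0175·84.35)²) = √(8.184886 + 2.178945) = 3.2193 km
3: √((-0.0241·111.32)² + (-0.0209·84.35)²) = √(7.197480 + 3.107869) = 3.2102 km
4: √((-0.0301·111.32)² + (-0.0009·84.35)²) = √(11.227405 + 0.005763) = 3.3516 km
5: √((0.0170·111.32)² + (0.0044·84.35)²) = √(3.581329 + 0.137745) = 1.9285 km
6: √((0.0024·111.32)² + (0.0376·84.35)²) = √(0.071379 + 10.058793) = 3.1828 km
7: √((0.0124·111.32)² + (0.0399·84.35)²) = √(1.905416 + 11.327028) = 3.6376 km
8: √((-0.0192·111.32)² + (0.0370·84.35)²) = √(4.568239 + 9.740329) = 3.7827 km
9: √((0.0270·111.32)² + (0.0328·84.35)²) = √(9.033872 + 7.654518) = 4.0851 km
10: √((-0.0194·111.32)² + (-0.0102·84.35)²) = √(4.663907 + 0.740237) = 2.3247 km
11: √((-0.0200·111.32)² + (0.0105·84.35)²) = √(4.956857 + 0.784420) = 2.3961 km
12: √((0.0168·111.32)² + (-0.0119·84.35)²) = √(3.497558 + 1.007544) = 2.1225 km
13: √((-0.0236·111.32)² + (0.0374·84.35)²) = √(6.901928 + 9.952069) = 4.1054 km
14: √((0.0042·111.32)² + (0.0280·84.35)²) = √(0.218597 + 5.578099) = 2.4076 km
15: √((0.0260·111.32)² + (-0.0171·84.35)²) = √(8.377088 + 2.080474) = 3.2338 km
Minimum: 5 at 1.9285 km.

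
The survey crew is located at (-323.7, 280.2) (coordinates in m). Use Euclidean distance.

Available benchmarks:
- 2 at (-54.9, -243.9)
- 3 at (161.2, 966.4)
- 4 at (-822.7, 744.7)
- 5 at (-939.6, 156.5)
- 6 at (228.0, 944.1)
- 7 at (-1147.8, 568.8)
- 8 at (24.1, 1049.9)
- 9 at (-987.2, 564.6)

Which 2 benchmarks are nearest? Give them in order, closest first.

2, 5

Distances from (-323.7, 280.2):
2: 589.0 m
3: 840.2 m
4: 681.7 m
5: 628.2 m
6: 863.2 m
7: 873.2 m
8: 844.6 m
9: 721.9 m
Sorted: 2 (589.0 m) < 5 (628.2 m) < 4 (681.7 m) < 9 (721.9 m) < …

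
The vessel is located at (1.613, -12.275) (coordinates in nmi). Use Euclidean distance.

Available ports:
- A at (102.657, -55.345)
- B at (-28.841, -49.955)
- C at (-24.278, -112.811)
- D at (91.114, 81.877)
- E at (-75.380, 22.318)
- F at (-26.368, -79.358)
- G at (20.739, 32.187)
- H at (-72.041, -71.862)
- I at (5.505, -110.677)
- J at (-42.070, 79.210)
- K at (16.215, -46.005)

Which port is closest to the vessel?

K

Distances from (1.613, -12.275):
A: 109.840 nmi
B: 48.448 nmi
C: 103.816 nmi
D: 129.904 nmi
E: 84.407 nmi
F: 72.685 nmi
G: 48.401 nmi
H: 94.739 nmi
I: 98.479 nmi
J: 101.379 nmi
K: 36.755 nmi
Minimum: K at 36.755 nmi.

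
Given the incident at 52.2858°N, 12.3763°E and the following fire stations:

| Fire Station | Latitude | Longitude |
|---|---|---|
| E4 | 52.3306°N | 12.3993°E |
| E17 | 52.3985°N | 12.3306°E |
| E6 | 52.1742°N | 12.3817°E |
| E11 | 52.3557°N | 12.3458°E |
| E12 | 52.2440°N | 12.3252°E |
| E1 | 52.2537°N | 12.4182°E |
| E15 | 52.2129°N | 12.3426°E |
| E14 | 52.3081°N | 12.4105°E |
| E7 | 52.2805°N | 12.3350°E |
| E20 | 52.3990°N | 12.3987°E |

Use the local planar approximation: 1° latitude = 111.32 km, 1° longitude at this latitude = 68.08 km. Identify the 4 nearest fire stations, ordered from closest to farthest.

Distances from 52.2858°N, 12.3763°E:
E4: 5.2272 km
E17: 12.9258 km
E6: 12.4288 km
E11: 8.0536 km
E12: 5.8099 km
E1: 4.5723 km
E15: 8.4333 km
E14: 3.4035 km
E7: 2.8729 km
E20: 12.6934 km
Sorted: E7 (2.8729 km) < E14 (3.4035 km) < E1 (4.5723 km) < E4 (5.2272 km) < E12 (5.8099 km) < E11 (8.0536 km) < …

E7, E14, E1, E4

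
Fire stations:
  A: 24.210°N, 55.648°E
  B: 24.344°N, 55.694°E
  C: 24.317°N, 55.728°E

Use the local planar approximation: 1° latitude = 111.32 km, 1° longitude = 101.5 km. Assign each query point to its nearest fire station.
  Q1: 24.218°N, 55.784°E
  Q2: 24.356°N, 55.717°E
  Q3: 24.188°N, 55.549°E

Q1 at 24.218°N, 55.784°E:
  A: √((-0.008·111.32)² + (-0.136·101.5)²) = √(0.79310 + 190.55042) = 13.833 km
  B: √((0.126·111.32)² + (-0.090·101.5)²) = √(196.73765 + 83.44822) = 16.739 km
  C: √((0.099·111.32)² + (-0.056·101.5)²) = √(121.45539 + 32.30786) = 12.400 km
  → nearest: C (12.400 km)
Q2 at 24.356°N, 55.717°E:
  A: √((-0.146·111.32)² + (-0.069·101.5)²) = √(264.15091 + 49.04901) = 17.697 km
  B: √((-0.012·111.32)² + (-0.023·101.5)²) = √(1.78447 + 5.44989) = 2.690 km
  C: √((-0.039·111.32)² + (0.011·101.5)²) = √(18.84845 + 1.24657) = 4.483 km
  → nearest: B (2.690 km)
Q3 at 24.188°N, 55.549°E:
  A: √((0.022·111.32)² + (0.099·101.5)²) = √(5.99780 + 100.97235) = 10.343 km
  B: √((0.156·111.32)² + (0.145·101.5)²) = √(301.57518 + 216.60481) = 22.764 km
  C: √((0.129·111.32)² + (0.179·101.5)²) = √(206.21764 + 330.09439) = 23.158 km
  → nearest: A (10.343 km)

Q1→C; Q2→B; Q3→A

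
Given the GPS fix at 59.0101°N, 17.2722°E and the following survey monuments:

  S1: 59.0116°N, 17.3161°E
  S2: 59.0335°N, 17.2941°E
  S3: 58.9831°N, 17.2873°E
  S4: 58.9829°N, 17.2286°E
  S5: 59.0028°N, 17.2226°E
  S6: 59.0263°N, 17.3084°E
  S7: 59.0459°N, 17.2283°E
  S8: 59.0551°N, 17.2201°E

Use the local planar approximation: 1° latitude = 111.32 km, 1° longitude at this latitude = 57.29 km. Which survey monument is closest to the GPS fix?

Distances from 59.0101°N, 17.2722°E:
S1: √((0.0015·111.32)² + (0.0439·57.29)²) = √(0.027882 + 6.325381) = 2.5206 km
S2: √((0.0234·111.32)² + (0.0219·57.29)²) = √(6.785441 + 1.574149) = 2.8913 km
S3: √((-0.0270·111.32)² + (0.0151·57.29)²) = √(9.033872 + 0.748362) = 3.1277 km
S4: √((-0.0272·111.32)² + (-0.0436·57.29)²) = √(9.168203 + 6.239225) = 3.9252 km
S5: √((-0.0073·111.32)² + (-0.0496·57.29)²) = √(0.660377 + 8.074600) = 2.9555 km
S6: √((0.0162·111.32)² + (0.0362·57.29)²) = √(3.252194 + 4.301053) = 2.7483 km
S7: √((0.0358·111.32)² + (-0.0439·57.29)²) = √(15.882265 + 6.325381) = 4.7125 km
S8: √((0.0450·111.32)² + (-0.0521·57.29)²) = √(25.094088 + 8.909085) = 5.8312 km
Minimum: S1 at 2.5206 km.

S1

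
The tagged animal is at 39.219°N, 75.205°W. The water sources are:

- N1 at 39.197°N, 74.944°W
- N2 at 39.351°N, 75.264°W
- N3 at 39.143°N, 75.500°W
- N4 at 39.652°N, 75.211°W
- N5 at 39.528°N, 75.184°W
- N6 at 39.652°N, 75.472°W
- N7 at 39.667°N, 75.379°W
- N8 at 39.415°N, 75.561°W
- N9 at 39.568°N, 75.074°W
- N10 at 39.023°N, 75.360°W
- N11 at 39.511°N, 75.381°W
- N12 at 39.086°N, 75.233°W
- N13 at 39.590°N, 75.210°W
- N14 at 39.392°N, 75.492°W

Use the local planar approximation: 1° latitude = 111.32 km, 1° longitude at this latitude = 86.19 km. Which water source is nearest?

N12

Distances from 39.219°N, 75.205°W:
N1: √((-0.022·111.32)² + (0.261·86.19)²) = √(5.99780 + 506.05157) = 22.629 km
N2: √((0.132·111.32)² + (-0.059·86.19)²) = √(215.92069 + 25.85936) = 15.549 km
N3: √((-0.076·111.32)² + (-0.295·86.19)²) = √(71.57701 + 646.48402) = 26.797 km
N4: √((0.433·111.32)² + (-0.006·86.19)²) = √(2323.39039 + 0.26743) = 48.204 km
N5: √((0.309·111.32)² + (0.021·86.19)²) = √(1183.21415 + 3.27606) = 34.445 km
N6: √((0.433·111.32)² + (-0.267·86.19)²) = √(2323.39039 + 529.58574) = 53.413 km
N7: √((0.448·111.32)² + (-0.174·86.19)²) = √(2487.15255 + 224.91181) = 52.077 km
N8: √((0.196·111.32)² + (-0.356·86.19)²) = √(476.05654 + 941.48576) = 37.650 km
N9: √((0.349·111.32)² + (0.131·86.19)²) = √(1509.37534 + 127.48420) = 40.458 km
N10: √((-0.196·111.32)² + (-0.155·86.19)²) = √(476.05654 + 178.47490) = 25.584 km
N11: √((0.292·111.32)² + (-0.176·86.19)²) = √(1056.60363 + 230.11191) = 35.871 km
N12: √((-0.133·111.32)² + (-0.028·86.19)²) = √(219.20461 + 5.82411) = 15.001 km
N13: √((0.371·111.32)² + (-0.005·86.19)²) = √(1705.66687 + 0.18572) = 41.302 km
N14: √((0.173·111.32)² + (-0.287·86.19)²) = √(370.88443 + 611.89592) = 31.349 km
Minimum: N12 at 15.001 km.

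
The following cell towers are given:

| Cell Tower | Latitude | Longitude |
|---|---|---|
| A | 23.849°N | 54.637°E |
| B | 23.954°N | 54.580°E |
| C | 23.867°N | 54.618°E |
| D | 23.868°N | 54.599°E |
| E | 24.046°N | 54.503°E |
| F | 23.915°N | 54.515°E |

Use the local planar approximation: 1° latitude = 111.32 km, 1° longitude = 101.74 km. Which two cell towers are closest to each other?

C and D

Pairwise distances:
A–B: √((0.105·111.32)² + (-0.057·101.74)²) = √(136.62337 + 33.63049) = 13.048 km
A–C: √((0.018·111.32)² + (-0.019·101.74)²) = √(4.01505 + 3.73672) = 2.784 km
A–D: √((0.019·111.32)² + (-0.038·101.74)²) = √(4.47356 + 14.94688) = 4.407 km
A–E: √((0.197·111.32)² + (-0.134·101.74)²) = √(480.92665 + 185.86305) = 25.822 km
A–F: √((0.066·111.32)² + (-0.122·101.74)²) = √(53.98017 + 154.06469) = 14.424 km
B–C: √((-0.087·111.32)² + (0.038·101.74)²) = √(93.79613 + 14.94688) = 10.428 km
B–D: √((-0.086·111.32)² + (0.019·101.74)²) = √(91.65229 + 3.73672) = 9.767 km
B–E: √((0.092·111.32)² + (-0.077·101.74)²) = √(104.88709 + 61.37124) = 12.894 km
B–F: √((-0.039·111.32)² + (-0.065·101.74)²) = √(18.84845 + 43.73309) = 7.911 km
C–D: √((0.001·111.32)² + (-0.019·101.74)²) = √(0.01239 + 3.73672) = 1.936 km
C–E: √((0.179·111.32)² + (-0.115·101.74)²) = √(397.05663 + 136.89234) = 23.107 km
C–F: √((0.048·111.32)² + (-0.103·101.74)²) = √(28.55150 + 109.81405) = 11.763 km
D–E: √((0.178·111.32)² + (-0.096·101.74)²) = √(392.63264 + 95.39507) = 22.091 km
D–F: √((0.047·111.32)² + (-0.084·101.74)²) = √(27.37424 + 73.03685) = 10.021 km
E–F: √((-0.131·111.32)² + (0.012·101.74)²) = √(212.66156 + 1.49055) = 14.634 km
Closest pair: C–D at 1.936 km.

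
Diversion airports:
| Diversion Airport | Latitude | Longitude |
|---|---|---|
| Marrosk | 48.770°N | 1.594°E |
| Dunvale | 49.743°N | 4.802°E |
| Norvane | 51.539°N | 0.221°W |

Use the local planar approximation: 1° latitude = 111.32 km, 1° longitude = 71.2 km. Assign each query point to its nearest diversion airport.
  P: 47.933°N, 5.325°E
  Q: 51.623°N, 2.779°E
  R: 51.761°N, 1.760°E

P→Dunvale; Q→Norvane; R→Norvane

P at 47.933°N, 5.325°E:
  Marrosk: √((0.837·111.32)² + (-3.731·71.2)²) = √(8681.55081 + 70568.43487) = 281.514 km
  Dunvale: √((1.810·111.32)² + (-0.523·71.2)²) = √(40597.89772 + 1386.63885) = 204.901 km
  Norvane: √((3.606·111.32)² + (-5.546·71.2)²) = √(161137.95217 + 155926.42358) = 563.085 km
  → nearest: Dunvale (204.901 km)
Q at 51.623°N, 2.779°E:
  Marrosk: √((-2.853·111.32)² + (-1.185·71.2)²) = √(100867.19381 + 7118.63438) = 328.612 km
  Dunvale: √((-1.880·111.32)² + (2.023·71.2)²) = √(43798.78810 + 20746.83021) = 254.058 km
  Norvane: √((-0.084·111.32)² + (-3.000·71.2)²) = √(87.43896 + 45624.96000) = 213.805 km
  → nearest: Norvane (213.805 km)
R at 51.761°N, 1.760°E:
  Marrosk: √((-2.991·111.32)² + (-0.166·71.2)²) = √(110861.10967 + 139.69349) = 333.168 km
  Dunvale: √((-2.018·111.32)² + (3.042·71.2)²) = √(50464.81891 + 46911.40137) = 312.052 km
  Norvane: √((-0.222·111.32)² + (-1.981·71.2)²) = √(610.73435 + 19894.31263) = 143.196 km
  → nearest: Norvane (143.196 km)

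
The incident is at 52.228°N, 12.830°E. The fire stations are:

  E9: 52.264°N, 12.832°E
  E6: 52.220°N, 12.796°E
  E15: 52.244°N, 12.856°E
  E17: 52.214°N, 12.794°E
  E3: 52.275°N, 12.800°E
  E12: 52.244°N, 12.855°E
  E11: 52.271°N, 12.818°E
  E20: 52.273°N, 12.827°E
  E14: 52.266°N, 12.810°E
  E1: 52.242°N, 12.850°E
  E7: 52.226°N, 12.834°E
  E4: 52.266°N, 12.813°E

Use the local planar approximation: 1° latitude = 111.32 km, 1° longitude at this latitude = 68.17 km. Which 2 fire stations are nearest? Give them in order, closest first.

Distances from 52.228°N, 12.830°E:
E9: √((0.036·111.32)² + (0.002·68.17)²) = √(16.06022 + 0.01859) = 4.010 km
E6: √((-0.008·111.32)² + (-0.034·68.17)²) = √(0.79310 + 5.37210) = 2.483 km
E15: √((0.016·111.32)² + (0.026·68.17)²) = √(3.17239 + 3.14147) = 2.513 km
E17: √((-0.014·111.32)² + (-0.036·68.17)²) = √(2.42886 + 6.02270) = 2.907 km
E3: √((0.047·111.32)² + (-0.030·68.17)²) = √(27.37424 + 4.18243) = 5.618 km
E12: √((0.016·111.32)² + (0.025·68.17)²) = √(3.17239 + 2.90447) = 2.465 km
E11: √((0.043·111.32)² + (-0.012·68.17)²) = √(22.91307 + 0.66919) = 4.856 km
E20: √((0.045·111.32)² + (-0.003·68.17)²) = √(25.09409 + 0.04182) = 5.014 km
E14: √((0.038·111.32)² + (-0.020·68.17)²) = √(17.89425 + 1.85886) = 4.444 km
E1: √((0.014·111.32)² + (0.020·68.17)²) = √(2.42886 + 1.85886) = 2.071 km
E7: √((-0.002·111.32)² + (0.004·68.17)²) = √(0.04957 + 0.07435) = 0.352 km
E4: √((0.038·111.32)² + (-0.017·68.17)²) = √(17.89425 + 1.34303) = 4.386 km
Sorted: E7 (0.352 km) < E1 (2.071 km) < E12 (2.465 km) < E6 (2.483 km) < …

E7, E1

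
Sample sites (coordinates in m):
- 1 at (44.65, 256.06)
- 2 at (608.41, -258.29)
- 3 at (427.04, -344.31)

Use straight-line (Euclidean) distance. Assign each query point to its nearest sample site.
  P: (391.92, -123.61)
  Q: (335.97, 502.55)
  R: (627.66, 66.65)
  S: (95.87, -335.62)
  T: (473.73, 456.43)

P→3; Q→1; R→2; S→3; T→1

P at (391.92, -123.61):
  1: √((-347.27)² + (379.67)²) = √(120596.4529 + 144149.3089) = 514.53 m
  2: √((216.49)² + (-134.68)²) = √(46867.9201 + 18138.7024) = 254.96 m
  3: √((35.12)² + (-220.70)²) = √(1233.4144 + 48708.4900) = 223.48 m
  → nearest: 3 (223.48 m)
Q at (335.97, 502.55):
  1: √((-291.32)² + (-246.49)²) = √(84867.3424 + 60757.3201) = 381.61 m
  2: √((272.44)² + (-760.84)²) = √(74223.5536 + 578877.5056) = 808.15 m
  3: √((91.07)² + (-846.86)²) = √(8293.7449 + 717171.8596) = 851.74 m
  → nearest: 1 (381.61 m)
R at (627.66, 66.65):
  1: √((-583.01)² + (189.41)²) = √(339900.6601 + 35876.1481) = 613.01 m
  2: √((-19.25)² + (-324.94)²) = √(370.5625 + 105586.0036) = 325.51 m
  3: √((-200.62)² + (-410.96)²) = √(40248.3844 + 168888.1216) = 457.31 m
  → nearest: 2 (325.51 m)
S at (95.87, -335.62):
  1: √((-51.22)² + (591.68)²) = √(2623.4884 + 350085.2224) = 593.89 m
  2: √((512.54)² + (77.33)²) = √(262697.2516 + 5979.9289) = 518.34 m
  3: √((331.17)² + (-8.69)²) = √(109673.5689 + 75.5161) = 331.28 m
  → nearest: 3 (331.28 m)
T at (473.73, 456.43):
  1: √((-429.08)² + (-200.37)²) = √(184109.6464 + 40148.1369) = 473.56 m
  2: √((134.68)² + (-714.72)²) = √(18138.7024 + 510824.6784) = 727.30 m
  3: √((-46.69)² + (-800.74)²) = √(2179.9561 + 641184.5476) = 802.10 m
  → nearest: 1 (473.56 m)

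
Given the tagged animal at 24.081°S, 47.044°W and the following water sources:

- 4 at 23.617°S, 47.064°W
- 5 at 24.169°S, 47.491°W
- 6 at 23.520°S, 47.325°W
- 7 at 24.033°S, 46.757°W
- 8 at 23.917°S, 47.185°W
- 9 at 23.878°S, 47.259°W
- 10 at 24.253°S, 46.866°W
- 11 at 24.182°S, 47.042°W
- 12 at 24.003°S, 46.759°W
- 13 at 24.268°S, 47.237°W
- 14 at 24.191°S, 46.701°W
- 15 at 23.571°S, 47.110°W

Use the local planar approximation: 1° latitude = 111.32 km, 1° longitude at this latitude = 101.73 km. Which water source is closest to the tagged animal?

11

Distances from 24.081°S, 47.044°W:
4: √((0.464·111.32)² + (-0.020·101.73)²) = √(2667.97869 + 4.13960) = 51.693 km
5: √((-0.088·111.32)² + (-0.447·101.73)²) = √(95.96475 + 2067.82192) = 46.517 km
6: √((0.561·111.32)² + (-0.281·101.73)²) = √(3900.06745 + 817.16683) = 68.682 km
7: √((0.048·111.32)² + (0.287·101.73)²) = √(28.55150 + 852.43620) = 29.681 km
8: √((0.164·111.32)² + (-0.141·101.73)²) = √(333.29906 + 205.74833) = 23.217 km
9: √((0.203·111.32)² + (-0.215·101.73)²) = √(510.66780 + 478.38220) = 31.449 km
10: √((-0.172·111.32)² + (0.178·101.73)²) = √(366.60914 + 327.89749) = 26.353 km
11: √((-0.101·111.32)² + (0.002·101.73)²) = √(126.41224 + 0.04140) = 11.245 km
12: √((0.078·111.32)² + (0.285·101.73)²) = √(75.39379 + 840.59695) = 30.265 km
13: √((-0.187·111.32)² + (-0.193·101.73)²) = √(433.34083 + 385.48964) = 28.615 km
14: √((-0.110·111.32)² + (0.343·101.73)²) = √(149.94492 + 1217.54867) = 36.980 km
15: √((0.510·111.32)² + (-0.066·101.73)²) = √(3223.19624 + 45.08021) = 57.169 km
Minimum: 11 at 11.245 km.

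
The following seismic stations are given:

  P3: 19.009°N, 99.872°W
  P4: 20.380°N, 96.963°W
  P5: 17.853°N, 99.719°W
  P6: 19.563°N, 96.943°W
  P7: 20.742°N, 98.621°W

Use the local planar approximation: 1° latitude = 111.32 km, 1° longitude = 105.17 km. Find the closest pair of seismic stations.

Pairwise distances:
P3–P4: √((1.371·111.32)² + (2.909·105.17)²) = √(23292.77893 + 93598.99602) = 341.894 km
P3–P5: √((-1.156·111.32)² + (0.153·105.17)²) = √(16560.06601 + 258.92060) = 129.688 km
P3–P6: √((0.554·111.32)² + (2.929·105.17)²) = √(3803.34678 + 94890.44672) = 314.156 km
P3–P7: √((1.733·111.32)² + (1.251·105.17)²) = √(37217.18496 + 17310.05179) = 233.511 km
P4–P5: √((-2.527·111.32)² + (-2.756·105.17)²) = √(79132.86310 + 84012.16455) = 403.912 km
P4–P6: √((-0.817·111.32)² + (0.020·105.17)²) = √(8271.61874 + 4.42429) = 90.973 km
P4–P7: √((0.362·111.32)² + (-1.658·105.17)²) = √(1623.91591 + 30405.54556) = 178.968 km
P5–P6: √((1.710·111.32)² + (2.776·105.17)²) = √(36235.86359 + 85235.92359) = 348.528 km
P5–P7: √((2.889·111.32)² + (1.098·105.17)²) = √(103428.79835 + 13334.85900) = 341.707 km
P6–P7: √((1.179·111.32)² + (-1.678·105.17)²) = √(17225.58601 + 31143.51739) = 219.930 km
Closest pair: P4–P6 at 90.973 km.

P4 and P6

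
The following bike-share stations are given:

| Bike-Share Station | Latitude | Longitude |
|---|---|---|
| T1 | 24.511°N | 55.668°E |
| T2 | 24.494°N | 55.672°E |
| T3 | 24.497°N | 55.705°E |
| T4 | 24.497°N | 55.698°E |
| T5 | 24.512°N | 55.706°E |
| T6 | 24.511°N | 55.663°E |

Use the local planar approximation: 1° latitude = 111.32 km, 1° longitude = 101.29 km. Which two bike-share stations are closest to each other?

Pairwise distances:
T1–T2: √((-0.017·111.32)² + (0.004·101.29)²) = √(3.58133 + 0.16415) = 1.935 km
T1–T3: √((-0.014·111.32)² + (0.037·101.29)²) = √(2.42886 + 14.04548) = 4.059 km
T1–T4: √((-0.014·111.32)² + (0.030·101.29)²) = √(2.42886 + 9.23370) = 3.415 km
T1–T5: √((0.001·111.32)² + (0.038·101.29)²) = √(0.01239 + 14.81495) = 3.851 km
T1–T6: √((0.000·111.32)² + (-0.005·101.29)²) = √(0.00000 + 0.25649) = 0.506 km
T2–T3: √((0.003·111.32)² + (0.033·101.29)²) = √(0.11153 + 11.17277) = 3.359 km
T2–T4: √((0.003·111.32)² + (0.026·101.29)²) = √(0.11153 + 6.93553) = 2.655 km
T2–T5: √((0.018·111.32)² + (0.034·101.29)²) = √(4.01505 + 11.86017) = 3.984 km
T2–T6: √((0.017·111.32)² + (-0.009·101.29)²) = √(3.58133 + 0.83103) = 2.101 km
T3–T4: √((0.000·111.32)² + (-0.007·101.29)²) = √(0.00000 + 0.50272) = 0.709 km
T3–T5: √((0.015·111.32)² + (0.001·101.29)²) = √(2.78823 + 0.01026) = 1.673 km
T3–T6: √((0.014·111.32)² + (-0.042·101.29)²) = √(2.42886 + 18.09805) = 4.531 km
T4–T5: √((0.015·111.32)² + (0.008·101.29)²) = √(2.78823 + 0.65662) = 1.856 km
T4–T6: √((0.014·111.32)² + (-0.035·101.29)²) = √(2.42886 + 12.56809) = 3.873 km
T5–T6: √((-0.001·111.32)² + (-0.043·101.29)²) = √(0.01239 + 18.97012) = 4.357 km
Closest pair: T1–T6 at 0.506 km.

T1 and T6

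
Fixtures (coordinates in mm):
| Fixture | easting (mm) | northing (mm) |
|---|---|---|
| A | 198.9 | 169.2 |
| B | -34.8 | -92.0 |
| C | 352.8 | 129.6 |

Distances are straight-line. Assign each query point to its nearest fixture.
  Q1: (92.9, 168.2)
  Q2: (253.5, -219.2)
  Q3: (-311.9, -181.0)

Q1→A; Q2→B; Q3→B

Q1 at (92.9, 168.2):
  A: √((106.0)² + (1.0)²) = √(11236.000 + 1.000) = 106.0 mm
  B: √((-127.7)² + (-260.2)²) = √(16307.290 + 67704.040) = 289.8 mm
  C: √((259.9)² + (-38.6)²) = √(67548.010 + 1489.960) = 262.8 mm
  → nearest: A (106.0 mm)
Q2 at (253.5, -219.2):
  A: √((-54.6)² + (388.4)²) = √(2981.160 + 150854.560) = 392.2 mm
  B: √((-288.3)² + (127.2)²) = √(83116.890 + 16179.840) = 315.1 mm
  C: √((99.3)² + (348.8)²) = √(9860.490 + 121661.440) = 362.7 mm
  → nearest: B (315.1 mm)
Q3 at (-311.9, -181.0):
  A: √((510.8)² + (350.2)²) = √(260916.640 + 122640.040) = 619.3 mm
  B: √((277.1)² + (89.0)²) = √(76784.410 + 7921.000) = 291.0 mm
  C: √((664.7)² + (310.6)²) = √(441826.090 + 96472.360) = 733.7 mm
  → nearest: B (291.0 mm)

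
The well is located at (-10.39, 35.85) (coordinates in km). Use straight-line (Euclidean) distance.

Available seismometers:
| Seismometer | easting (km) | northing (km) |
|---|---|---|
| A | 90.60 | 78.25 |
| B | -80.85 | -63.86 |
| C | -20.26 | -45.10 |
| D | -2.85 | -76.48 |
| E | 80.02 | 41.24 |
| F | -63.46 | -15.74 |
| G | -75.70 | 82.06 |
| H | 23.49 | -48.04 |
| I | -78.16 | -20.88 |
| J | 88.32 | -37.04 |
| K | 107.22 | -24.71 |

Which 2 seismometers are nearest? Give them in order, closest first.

Distances from (-10.39, 35.85):
A: 109.53 km
B: 122.09 km
C: 81.55 km
D: 112.58 km
E: 90.57 km
F: 74.01 km
G: 80.00 km
H: 90.47 km
I: 88.38 km
J: 122.71 km
K: 132.29 km
Sorted: F (74.01 km) < G (80.00 km) < C (81.55 km) < I (88.38 km) < …

F, G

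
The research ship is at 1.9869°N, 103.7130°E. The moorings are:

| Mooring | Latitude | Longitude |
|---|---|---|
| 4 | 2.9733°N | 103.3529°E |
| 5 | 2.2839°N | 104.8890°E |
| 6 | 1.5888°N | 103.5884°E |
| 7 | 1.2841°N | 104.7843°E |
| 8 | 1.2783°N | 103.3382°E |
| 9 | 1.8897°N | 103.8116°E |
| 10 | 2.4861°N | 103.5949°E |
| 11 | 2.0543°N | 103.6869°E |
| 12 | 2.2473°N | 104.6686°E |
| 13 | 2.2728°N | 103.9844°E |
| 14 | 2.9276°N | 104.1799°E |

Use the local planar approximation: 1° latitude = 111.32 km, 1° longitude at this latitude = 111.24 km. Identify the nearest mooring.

11

Distances from 1.9869°N, 103.7130°E:
4: √((0.9864·111.32)² + (-0.3601·111.24)²) = √(12057.368177 + 1604.605229) = 116.8844 km
5: √((0.2970·111.32)² + (1.1760·111.24)²) = √(1093.098489 + 17113.411917) = 134.9315 km
6: √((-0.3981·111.32)² + (-0.1246·111.24)²) = √(1963.951463 + 192.113571) = 46.4334 km
7: √((-0.7028·111.32)² + (1.0713·111.24)²) = √(6120.824129 + 14201.825438) = 142.5575 km
8: √((-0.7086·111.32)² + (-0.3748·111.24)²) = √(6222.267693 + 1738.285569) = 89.2219 km
9: √((-0.0972·111.32)² + (0.0986·111.24)²) = √(117.078979 + 120.302815) = 15.4072 km
10: √((0.4992·111.32)² + (-0.1181·111.24)²) = √(3088.129817 + 172.592435) = 57.1027 km
11: √((0.0674·111.32)² + (-0.0261·111.24)²) = √(56.294529 + 8.429523) = 8.0451 km
12: √((0.2604·111.32)² + (0.9556·111.24)²) = √(840.288375 + 11299.890695) = 110.1825 km
13: √((0.2859·111.32)² + (0.2714·111.24)²) = √(1012.918973 + 911.468464) = 43.8678 km
14: √((0.9407·111.32)² + (0.4669·111.24)²) = √(10966.011156 + 2697.551273) = 116.8912 km
Minimum: 11 at 8.0451 km.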